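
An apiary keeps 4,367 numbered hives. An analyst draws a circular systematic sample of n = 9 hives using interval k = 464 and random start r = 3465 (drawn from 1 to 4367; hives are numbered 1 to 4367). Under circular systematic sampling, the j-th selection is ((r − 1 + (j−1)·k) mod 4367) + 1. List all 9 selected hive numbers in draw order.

Selection 1: 3465
Selection 2: 3465 + 464 = 3929
Selection 3: 3929 + 464 = 4393 → 4393 − 4367 = 26
Selection 4: 26 + 464 = 490
Selection 5: 490 + 464 = 954
Selection 6: 954 + 464 = 1418
Selection 7: 1418 + 464 = 1882
Selection 8: 1882 + 464 = 2346
Selection 9: 2346 + 464 = 2810

3465, 3929, 26, 490, 954, 1418, 1882, 2346, 2810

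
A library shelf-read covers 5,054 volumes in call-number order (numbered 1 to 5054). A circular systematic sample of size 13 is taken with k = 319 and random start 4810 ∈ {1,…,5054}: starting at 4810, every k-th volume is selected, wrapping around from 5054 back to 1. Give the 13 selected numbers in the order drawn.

Selection 1: 4810
Selection 2: 4810 + 319 = 5129 → 5129 − 5054 = 75
Selection 3: 75 + 319 = 394
Selection 4: 394 + 319 = 713
Selection 5: 713 + 319 = 1032
Selection 6: 1032 + 319 = 1351
Selection 7: 1351 + 319 = 1670
Selection 8: 1670 + 319 = 1989
Selection 9: 1989 + 319 = 2308
Selection 10: 2308 + 319 = 2627
Selection 11: 2627 + 319 = 2946
Selection 12: 2946 + 319 = 3265
Selection 13: 3265 + 319 = 3584

4810, 75, 394, 713, 1032, 1351, 1670, 1989, 2308, 2627, 2946, 3265, 3584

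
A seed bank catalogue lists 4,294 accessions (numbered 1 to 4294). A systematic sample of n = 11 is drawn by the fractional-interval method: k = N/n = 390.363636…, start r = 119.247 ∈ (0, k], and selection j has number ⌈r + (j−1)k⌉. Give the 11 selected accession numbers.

j=1: r + 0k = 119.247 → ⌈·⌉ = 120
j=2: r + 1k = 509.610636… → ⌈·⌉ = 510
j=3: r + 2k = 899.974272… → ⌈·⌉ = 900
j=4: r + 3k = 1290.337909… → ⌈·⌉ = 1291
j=5: r + 4k = 1680.701545… → ⌈·⌉ = 1681
j=6: r + 5k = 2071.065181… → ⌈·⌉ = 2072
j=7: r + 6k = 2461.428818… → ⌈·⌉ = 2462
j=8: r + 7k = 2851.792454… → ⌈·⌉ = 2852
j=9: r + 8k = 3242.156090… → ⌈·⌉ = 3243
j=10: r + 9k = 3632.519727… → ⌈·⌉ = 3633
j=11: r + 10k = 4022.883363… → ⌈·⌉ = 4023

120, 510, 900, 1291, 1681, 2072, 2462, 2852, 3243, 3633, 4023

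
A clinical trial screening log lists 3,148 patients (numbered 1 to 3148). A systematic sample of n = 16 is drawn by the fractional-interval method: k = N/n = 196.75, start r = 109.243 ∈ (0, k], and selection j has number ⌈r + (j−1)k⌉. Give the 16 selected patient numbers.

j=1: r + 0k = 109.243 → ⌈·⌉ = 110
j=2: r + 1k = 305.993 → ⌈·⌉ = 306
j=3: r + 2k = 502.743 → ⌈·⌉ = 503
j=4: r + 3k = 699.493 → ⌈·⌉ = 700
j=5: r + 4k = 896.243 → ⌈·⌉ = 897
j=6: r + 5k = 1092.993 → ⌈·⌉ = 1093
j=7: r + 6k = 1289.743 → ⌈·⌉ = 1290
j=8: r + 7k = 1486.493 → ⌈·⌉ = 1487
j=9: r + 8k = 1683.243 → ⌈·⌉ = 1684
j=10: r + 9k = 1879.993 → ⌈·⌉ = 1880
j=11: r + 10k = 2076.743 → ⌈·⌉ = 2077
j=12: r + 11k = 2273.493 → ⌈·⌉ = 2274
j=13: r + 12k = 2470.243 → ⌈·⌉ = 2471
j=14: r + 13k = 2666.993 → ⌈·⌉ = 2667
j=15: r + 14k = 2863.743 → ⌈·⌉ = 2864
j=16: r + 15k = 3060.493 → ⌈·⌉ = 3061

110, 306, 503, 700, 897, 1093, 1290, 1487, 1684, 1880, 2077, 2274, 2471, 2667, 2864, 3061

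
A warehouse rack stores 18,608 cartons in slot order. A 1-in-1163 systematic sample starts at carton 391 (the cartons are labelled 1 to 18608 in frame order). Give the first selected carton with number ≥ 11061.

k = 1163
Steps past start: ⌈(11061 − 391)/1163⌉ = ⌈10670/1163⌉ = 10
Selected carton: 391 + 10×1163 = 12021

12021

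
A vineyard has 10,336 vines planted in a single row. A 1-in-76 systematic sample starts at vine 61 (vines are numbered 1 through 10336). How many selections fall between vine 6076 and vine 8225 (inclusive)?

k = 76
First selection ≥ 6076: 61 + ⌈(6076−61)/76⌉·76 = 61 + 80×76 = 6141
Last selection ≤ 8225: 61 + ⌊(8225−61)/76⌋·76 = 61 + 107×76 = 8193
Count = 107 − 80 + 1 = 28

28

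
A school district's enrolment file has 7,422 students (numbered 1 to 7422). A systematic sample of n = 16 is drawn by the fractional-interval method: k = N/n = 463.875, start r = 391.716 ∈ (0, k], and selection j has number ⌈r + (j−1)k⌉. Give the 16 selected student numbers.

392, 856, 1320, 1784, 2248, 2712, 3175, 3639, 4103, 4567, 5031, 5495, 5959, 6423, 6886, 7350

j=1: r + 0k = 391.716 → ⌈·⌉ = 392
j=2: r + 1k = 855.591 → ⌈·⌉ = 856
j=3: r + 2k = 1319.466 → ⌈·⌉ = 1320
j=4: r + 3k = 1783.341 → ⌈·⌉ = 1784
j=5: r + 4k = 2247.216 → ⌈·⌉ = 2248
j=6: r + 5k = 2711.091 → ⌈·⌉ = 2712
j=7: r + 6k = 3174.966 → ⌈·⌉ = 3175
j=8: r + 7k = 3638.841 → ⌈·⌉ = 3639
j=9: r + 8k = 4102.716 → ⌈·⌉ = 4103
j=10: r + 9k = 4566.591 → ⌈·⌉ = 4567
j=11: r + 10k = 5030.466 → ⌈·⌉ = 5031
j=12: r + 11k = 5494.341 → ⌈·⌉ = 5495
j=13: r + 12k = 5958.216 → ⌈·⌉ = 5959
j=14: r + 13k = 6422.091 → ⌈·⌉ = 6423
j=15: r + 14k = 6885.966 → ⌈·⌉ = 6886
j=16: r + 15k = 7349.841 → ⌈·⌉ = 7350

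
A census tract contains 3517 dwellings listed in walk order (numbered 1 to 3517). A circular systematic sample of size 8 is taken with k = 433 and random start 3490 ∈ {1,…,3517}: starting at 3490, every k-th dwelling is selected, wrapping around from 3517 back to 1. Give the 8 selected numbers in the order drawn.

3490, 406, 839, 1272, 1705, 2138, 2571, 3004

Selection 1: 3490
Selection 2: 3490 + 433 = 3923 → 3923 − 3517 = 406
Selection 3: 406 + 433 = 839
Selection 4: 839 + 433 = 1272
Selection 5: 1272 + 433 = 1705
Selection 6: 1705 + 433 = 2138
Selection 7: 2138 + 433 = 2571
Selection 8: 2571 + 433 = 3004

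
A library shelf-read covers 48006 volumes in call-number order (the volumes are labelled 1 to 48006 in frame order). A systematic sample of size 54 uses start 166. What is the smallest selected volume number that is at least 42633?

k = 48006/54 = 889
Steps past start: ⌈(42633 − 166)/889⌉ = ⌈42467/889⌉ = 48
Selected volume: 166 + 48×889 = 42838

42838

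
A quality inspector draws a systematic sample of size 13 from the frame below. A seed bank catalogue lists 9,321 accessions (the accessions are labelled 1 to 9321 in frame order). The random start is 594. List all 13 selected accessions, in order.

k = N/n = 9321/13 = 717
accession 1: 594
accession 2: 594 + 717 = 1311
accession 3: 1311 + 717 = 2028
accession 4: 2028 + 717 = 2745
accession 5: 2745 + 717 = 3462
accession 6: 3462 + 717 = 4179
accession 7: 4179 + 717 = 4896
accession 8: 4896 + 717 = 5613
accession 9: 5613 + 717 = 6330
accession 10: 6330 + 717 = 7047
accession 11: 7047 + 717 = 7764
accession 12: 7764 + 717 = 8481
accession 13: 8481 + 717 = 9198

594, 1311, 2028, 2745, 3462, 4179, 4896, 5613, 6330, 7047, 7764, 8481, 9198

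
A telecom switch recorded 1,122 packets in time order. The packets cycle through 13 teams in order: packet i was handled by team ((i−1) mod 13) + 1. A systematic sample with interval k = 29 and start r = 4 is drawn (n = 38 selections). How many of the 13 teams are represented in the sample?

Consecutive selections differ by k = 29, so their team numbers differ by 29 mod 13 = 3.
gcd(29, 13) = 1, so the sample visits 13/1 = 13 distinct residues mod 13.
Start 4 is team 4; the teams hit are 1, 2, 3, 4, 5, 6, 7, 8, 9, 10, 11, 12, 13.

13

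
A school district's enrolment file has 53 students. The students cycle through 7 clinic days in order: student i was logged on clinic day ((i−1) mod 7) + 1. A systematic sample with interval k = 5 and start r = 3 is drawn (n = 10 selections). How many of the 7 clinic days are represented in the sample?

7

Consecutive selections differ by k = 5, so their clinic day numbers differ by 5 mod 7 = 5.
gcd(5, 7) = 1, so the sample visits 7/1 = 7 distinct residues mod 7.
Start 3 is clinic day 3; the clinic days hit are 1, 2, 3, 4, 5, 6, 7.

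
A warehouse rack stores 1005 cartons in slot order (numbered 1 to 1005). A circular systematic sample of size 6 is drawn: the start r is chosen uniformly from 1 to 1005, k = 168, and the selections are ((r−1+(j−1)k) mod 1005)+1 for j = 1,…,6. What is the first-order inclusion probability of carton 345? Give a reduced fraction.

2/335

For each position j, as r ranges over 1…1005 the j-th selection hits every carton exactly once, so carton 345 is selected for exactly 6 of the 1005 starts.
Inclusion probability = 6/1005 = 2/335.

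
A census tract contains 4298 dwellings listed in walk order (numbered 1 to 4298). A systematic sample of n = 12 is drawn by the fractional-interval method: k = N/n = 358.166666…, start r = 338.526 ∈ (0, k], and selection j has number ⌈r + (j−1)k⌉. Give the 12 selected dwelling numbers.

j=1: r + 0k = 338.526 → ⌈·⌉ = 339
j=2: r + 1k = 696.692666… → ⌈·⌉ = 697
j=3: r + 2k = 1054.859333… → ⌈·⌉ = 1055
j=4: r + 3k = 1413.026 → ⌈·⌉ = 1414
j=5: r + 4k = 1771.192666… → ⌈·⌉ = 1772
j=6: r + 5k = 2129.359333… → ⌈·⌉ = 2130
j=7: r + 6k = 2487.526 → ⌈·⌉ = 2488
j=8: r + 7k = 2845.692666… → ⌈·⌉ = 2846
j=9: r + 8k = 3203.859333… → ⌈·⌉ = 3204
j=10: r + 9k = 3562.026 → ⌈·⌉ = 3563
j=11: r + 10k = 3920.192666… → ⌈·⌉ = 3921
j=12: r + 11k = 4278.359333… → ⌈·⌉ = 4279

339, 697, 1055, 1414, 1772, 2130, 2488, 2846, 3204, 3563, 3921, 4279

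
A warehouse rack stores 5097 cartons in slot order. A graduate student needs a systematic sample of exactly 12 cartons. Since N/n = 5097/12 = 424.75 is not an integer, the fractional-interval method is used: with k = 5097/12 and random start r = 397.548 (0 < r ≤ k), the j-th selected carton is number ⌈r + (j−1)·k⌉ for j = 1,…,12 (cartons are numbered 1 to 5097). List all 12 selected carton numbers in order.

398, 823, 1248, 1672, 2097, 2522, 2947, 3371, 3796, 4221, 4646, 5070

j=1: r + 0k = 397.548 → ⌈·⌉ = 398
j=2: r + 1k = 822.298 → ⌈·⌉ = 823
j=3: r + 2k = 1247.048 → ⌈·⌉ = 1248
j=4: r + 3k = 1671.798 → ⌈·⌉ = 1672
j=5: r + 4k = 2096.548 → ⌈·⌉ = 2097
j=6: r + 5k = 2521.298 → ⌈·⌉ = 2522
j=7: r + 6k = 2946.048 → ⌈·⌉ = 2947
j=8: r + 7k = 3370.798 → ⌈·⌉ = 3371
j=9: r + 8k = 3795.548 → ⌈·⌉ = 3796
j=10: r + 9k = 4220.298 → ⌈·⌉ = 4221
j=11: r + 10k = 4645.048 → ⌈·⌉ = 4646
j=12: r + 11k = 5069.798 → ⌈·⌉ = 5070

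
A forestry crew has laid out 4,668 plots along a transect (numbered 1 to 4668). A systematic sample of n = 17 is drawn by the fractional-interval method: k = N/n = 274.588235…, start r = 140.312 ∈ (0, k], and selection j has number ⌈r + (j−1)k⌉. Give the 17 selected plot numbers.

141, 415, 690, 965, 1239, 1514, 1788, 2063, 2338, 2612, 2887, 3161, 3436, 3710, 3985, 4260, 4534

j=1: r + 0k = 140.312 → ⌈·⌉ = 141
j=2: r + 1k = 414.900235… → ⌈·⌉ = 415
j=3: r + 2k = 689.488470… → ⌈·⌉ = 690
j=4: r + 3k = 964.076705… → ⌈·⌉ = 965
j=5: r + 4k = 1238.664941… → ⌈·⌉ = 1239
j=6: r + 5k = 1513.253176… → ⌈·⌉ = 1514
j=7: r + 6k = 1787.841411… → ⌈·⌉ = 1788
j=8: r + 7k = 2062.429647… → ⌈·⌉ = 2063
j=9: r + 8k = 2337.017882… → ⌈·⌉ = 2338
j=10: r + 9k = 2611.606117… → ⌈·⌉ = 2612
j=11: r + 10k = 2886.194352… → ⌈·⌉ = 2887
j=12: r + 11k = 3160.782588… → ⌈·⌉ = 3161
j=13: r + 12k = 3435.370823… → ⌈·⌉ = 3436
j=14: r + 13k = 3709.959058… → ⌈·⌉ = 3710
j=15: r + 14k = 3984.547294… → ⌈·⌉ = 3985
j=16: r + 15k = 4259.135529… → ⌈·⌉ = 4260
j=17: r + 16k = 4533.723764… → ⌈·⌉ = 4534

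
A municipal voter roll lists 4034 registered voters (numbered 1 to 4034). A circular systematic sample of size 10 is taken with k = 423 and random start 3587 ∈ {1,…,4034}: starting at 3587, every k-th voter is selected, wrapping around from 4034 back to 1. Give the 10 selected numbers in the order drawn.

Selection 1: 3587
Selection 2: 3587 + 423 = 4010
Selection 3: 4010 + 423 = 4433 → 4433 − 4034 = 399
Selection 4: 399 + 423 = 822
Selection 5: 822 + 423 = 1245
Selection 6: 1245 + 423 = 1668
Selection 7: 1668 + 423 = 2091
Selection 8: 2091 + 423 = 2514
Selection 9: 2514 + 423 = 2937
Selection 10: 2937 + 423 = 3360

3587, 4010, 399, 822, 1245, 1668, 2091, 2514, 2937, 3360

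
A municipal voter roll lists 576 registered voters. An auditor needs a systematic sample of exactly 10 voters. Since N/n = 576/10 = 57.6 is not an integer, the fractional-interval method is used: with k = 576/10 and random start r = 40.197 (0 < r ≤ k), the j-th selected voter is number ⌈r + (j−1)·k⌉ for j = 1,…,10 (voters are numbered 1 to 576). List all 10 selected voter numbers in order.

41, 98, 156, 213, 271, 329, 386, 444, 501, 559

j=1: r + 0k = 40.197 → ⌈·⌉ = 41
j=2: r + 1k = 97.797 → ⌈·⌉ = 98
j=3: r + 2k = 155.397 → ⌈·⌉ = 156
j=4: r + 3k = 212.997 → ⌈·⌉ = 213
j=5: r + 4k = 270.597 → ⌈·⌉ = 271
j=6: r + 5k = 328.197 → ⌈·⌉ = 329
j=7: r + 6k = 385.797 → ⌈·⌉ = 386
j=8: r + 7k = 443.397 → ⌈·⌉ = 444
j=9: r + 8k = 500.997 → ⌈·⌉ = 501
j=10: r + 9k = 558.597 → ⌈·⌉ = 559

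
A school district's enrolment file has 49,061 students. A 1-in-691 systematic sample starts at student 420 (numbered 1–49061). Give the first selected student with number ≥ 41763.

41880

k = 691
Steps past start: ⌈(41763 − 420)/691⌉ = ⌈41343/691⌉ = 60
Selected student: 420 + 60×691 = 41880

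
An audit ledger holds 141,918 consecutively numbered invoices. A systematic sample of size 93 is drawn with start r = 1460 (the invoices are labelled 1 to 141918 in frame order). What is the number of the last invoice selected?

141852

k = 141918/93 = 1526
93rd selection = r + (93−1)·k = 1460 + 92×1526 = 1460 + 140392 = 141852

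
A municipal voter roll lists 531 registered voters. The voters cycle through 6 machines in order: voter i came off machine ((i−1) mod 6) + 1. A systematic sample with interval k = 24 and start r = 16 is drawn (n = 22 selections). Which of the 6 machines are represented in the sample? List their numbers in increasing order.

Consecutive selections differ by k = 24, so their machine numbers differ by 24 mod 6 = 0.
gcd(24, 6) = 6, so the sample visits 6/6 = 1 distinct residues mod 6.
Start 16 is machine 4; the machines hit are 4.

4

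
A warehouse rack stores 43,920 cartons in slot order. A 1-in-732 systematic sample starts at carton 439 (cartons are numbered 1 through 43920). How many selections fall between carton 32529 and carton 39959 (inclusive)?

10

k = 732
First selection ≥ 32529: 439 + ⌈(32529−439)/732⌉·732 = 439 + 44×732 = 32647
Last selection ≤ 39959: 439 + ⌊(39959−439)/732⌋·732 = 439 + 53×732 = 39235
Count = 53 − 44 + 1 = 10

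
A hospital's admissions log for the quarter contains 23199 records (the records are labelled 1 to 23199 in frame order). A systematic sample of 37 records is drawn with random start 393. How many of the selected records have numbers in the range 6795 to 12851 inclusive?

9

k = 23199/37 = 627
First selection ≥ 6795: 393 + ⌈(6795−393)/627⌉·627 = 393 + 11×627 = 7290
Last selection ≤ 12851: 393 + ⌊(12851−393)/627⌋·627 = 393 + 19×627 = 12306
Count = 19 − 11 + 1 = 9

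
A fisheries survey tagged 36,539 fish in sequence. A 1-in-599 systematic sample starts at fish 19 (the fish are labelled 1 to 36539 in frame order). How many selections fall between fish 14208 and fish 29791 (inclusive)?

26

k = 599
First selection ≥ 14208: 19 + ⌈(14208−19)/599⌉·599 = 19 + 24×599 = 14395
Last selection ≤ 29791: 19 + ⌊(29791−19)/599⌋·599 = 19 + 49×599 = 29370
Count = 49 − 24 + 1 = 26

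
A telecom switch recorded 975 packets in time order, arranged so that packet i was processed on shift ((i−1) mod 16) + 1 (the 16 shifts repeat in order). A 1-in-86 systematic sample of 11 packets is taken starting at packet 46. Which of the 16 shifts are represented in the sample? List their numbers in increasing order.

2, 4, 6, 8, 10, 12, 14, 16

Consecutive selections differ by k = 86, so their shift numbers differ by 86 mod 16 = 6.
gcd(86, 16) = 2, so the sample visits 16/2 = 8 distinct residues mod 16.
Start 46 is shift 14; the shifts hit are 2, 4, 6, 8, 10, 12, 14, 16.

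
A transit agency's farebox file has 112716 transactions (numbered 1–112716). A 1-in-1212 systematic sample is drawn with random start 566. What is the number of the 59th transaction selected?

k = 1212
59th selection = r + (59−1)·k = 566 + 58×1212 = 566 + 70296 = 70862

70862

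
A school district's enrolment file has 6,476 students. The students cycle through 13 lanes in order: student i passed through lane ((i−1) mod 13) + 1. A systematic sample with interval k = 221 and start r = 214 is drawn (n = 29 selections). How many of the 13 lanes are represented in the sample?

Consecutive selections differ by k = 221, so their lane numbers differ by 221 mod 13 = 0.
gcd(221, 13) = 13, so the sample visits 13/13 = 1 distinct residues mod 13.
Start 214 is lane 6; the lanes hit are 6.

1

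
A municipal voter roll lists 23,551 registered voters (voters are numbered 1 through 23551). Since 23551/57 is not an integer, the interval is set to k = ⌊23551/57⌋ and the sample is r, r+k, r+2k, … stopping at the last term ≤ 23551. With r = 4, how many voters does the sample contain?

k = ⌊23551/57⌋ = 413
Achieved size = ⌊(23551 − 4)/413⌋ + 1 = ⌊23547/413⌋ + 1 = 57 + 1 = 58
(last selection: 4 + 57×413 = 23545 ≤ 23551; next would be 23958 > 23551)

58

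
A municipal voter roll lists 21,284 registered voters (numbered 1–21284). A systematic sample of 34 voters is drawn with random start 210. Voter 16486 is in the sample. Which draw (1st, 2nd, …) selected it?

k = 21284/34 = 626
position = (16486 − 210)/626 + 1 = 16276/626 + 1 = 26 + 1 = 27

27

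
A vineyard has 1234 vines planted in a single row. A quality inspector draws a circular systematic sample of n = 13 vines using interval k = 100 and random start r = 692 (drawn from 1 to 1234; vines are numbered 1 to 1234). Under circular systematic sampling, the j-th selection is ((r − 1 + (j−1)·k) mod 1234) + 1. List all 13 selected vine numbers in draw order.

Selection 1: 692
Selection 2: 692 + 100 = 792
Selection 3: 792 + 100 = 892
Selection 4: 892 + 100 = 992
Selection 5: 992 + 100 = 1092
Selection 6: 1092 + 100 = 1192
Selection 7: 1192 + 100 = 1292 → 1292 − 1234 = 58
Selection 8: 58 + 100 = 158
Selection 9: 158 + 100 = 258
Selection 10: 258 + 100 = 358
Selection 11: 358 + 100 = 458
Selection 12: 458 + 100 = 558
Selection 13: 558 + 100 = 658

692, 792, 892, 992, 1092, 1192, 58, 158, 258, 358, 458, 558, 658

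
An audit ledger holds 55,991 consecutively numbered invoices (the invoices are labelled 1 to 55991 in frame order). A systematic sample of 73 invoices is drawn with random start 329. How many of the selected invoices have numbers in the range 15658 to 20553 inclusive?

7

k = 55991/73 = 767
First selection ≥ 15658: 329 + ⌈(15658−329)/767⌉·767 = 329 + 20×767 = 15669
Last selection ≤ 20553: 329 + ⌊(20553−329)/767⌋·767 = 329 + 26×767 = 20271
Count = 26 − 20 + 1 = 7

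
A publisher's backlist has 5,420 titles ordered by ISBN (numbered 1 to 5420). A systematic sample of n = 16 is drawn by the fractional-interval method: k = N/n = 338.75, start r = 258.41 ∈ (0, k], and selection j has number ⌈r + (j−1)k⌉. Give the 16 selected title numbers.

259, 598, 936, 1275, 1614, 1953, 2291, 2630, 2969, 3308, 3646, 3985, 4324, 4663, 5001, 5340

j=1: r + 0k = 258.41 → ⌈·⌉ = 259
j=2: r + 1k = 597.16 → ⌈·⌉ = 598
j=3: r + 2k = 935.91 → ⌈·⌉ = 936
j=4: r + 3k = 1274.66 → ⌈·⌉ = 1275
j=5: r + 4k = 1613.41 → ⌈·⌉ = 1614
j=6: r + 5k = 1952.16 → ⌈·⌉ = 1953
j=7: r + 6k = 2290.91 → ⌈·⌉ = 2291
j=8: r + 7k = 2629.66 → ⌈·⌉ = 2630
j=9: r + 8k = 2968.41 → ⌈·⌉ = 2969
j=10: r + 9k = 3307.16 → ⌈·⌉ = 3308
j=11: r + 10k = 3645.91 → ⌈·⌉ = 3646
j=12: r + 11k = 3984.66 → ⌈·⌉ = 3985
j=13: r + 12k = 4323.41 → ⌈·⌉ = 4324
j=14: r + 13k = 4662.16 → ⌈·⌉ = 4663
j=15: r + 14k = 5000.91 → ⌈·⌉ = 5001
j=16: r + 15k = 5339.66 → ⌈·⌉ = 5340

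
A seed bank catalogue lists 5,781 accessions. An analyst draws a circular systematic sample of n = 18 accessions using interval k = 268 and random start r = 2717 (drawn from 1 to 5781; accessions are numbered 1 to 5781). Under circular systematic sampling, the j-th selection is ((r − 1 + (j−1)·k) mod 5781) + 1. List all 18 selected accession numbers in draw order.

2717, 2985, 3253, 3521, 3789, 4057, 4325, 4593, 4861, 5129, 5397, 5665, 152, 420, 688, 956, 1224, 1492

Selection 1: 2717
Selection 2: 2717 + 268 = 2985
Selection 3: 2985 + 268 = 3253
Selection 4: 3253 + 268 = 3521
Selection 5: 3521 + 268 = 3789
Selection 6: 3789 + 268 = 4057
Selection 7: 4057 + 268 = 4325
Selection 8: 4325 + 268 = 4593
Selection 9: 4593 + 268 = 4861
Selection 10: 4861 + 268 = 5129
Selection 11: 5129 + 268 = 5397
Selection 12: 5397 + 268 = 5665
Selection 13: 5665 + 268 = 5933 → 5933 − 5781 = 152
Selection 14: 152 + 268 = 420
Selection 15: 420 + 268 = 688
Selection 16: 688 + 268 = 956
Selection 17: 956 + 268 = 1224
Selection 18: 1224 + 268 = 1492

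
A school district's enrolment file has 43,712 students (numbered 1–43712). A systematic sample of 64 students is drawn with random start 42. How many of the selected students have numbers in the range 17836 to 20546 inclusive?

k = 43712/64 = 683
First selection ≥ 17836: 42 + ⌈(17836−42)/683⌉·683 = 42 + 27×683 = 18483
Last selection ≤ 20546: 42 + ⌊(20546−42)/683⌋·683 = 42 + 30×683 = 20532
Count = 30 − 27 + 1 = 4

4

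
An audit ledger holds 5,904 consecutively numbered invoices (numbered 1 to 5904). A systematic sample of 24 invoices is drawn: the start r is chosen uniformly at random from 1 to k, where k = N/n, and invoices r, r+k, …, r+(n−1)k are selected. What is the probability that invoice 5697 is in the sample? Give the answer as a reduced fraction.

1/246

k = 5904/24 = 246.
Invoice 5697 is selected iff r ≡ 5697 (mod 246); exactly one such r in {1,…,246}.
Inclusion probability = 1/246.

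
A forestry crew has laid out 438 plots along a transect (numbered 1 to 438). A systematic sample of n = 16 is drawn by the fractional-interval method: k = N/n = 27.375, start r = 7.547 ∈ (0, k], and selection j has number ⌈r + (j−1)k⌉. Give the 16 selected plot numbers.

8, 35, 63, 90, 118, 145, 172, 200, 227, 254, 282, 309, 337, 364, 391, 419

j=1: r + 0k = 7.547 → ⌈·⌉ = 8
j=2: r + 1k = 34.922 → ⌈·⌉ = 35
j=3: r + 2k = 62.297 → ⌈·⌉ = 63
j=4: r + 3k = 89.672 → ⌈·⌉ = 90
j=5: r + 4k = 117.047 → ⌈·⌉ = 118
j=6: r + 5k = 144.422 → ⌈·⌉ = 145
j=7: r + 6k = 171.797 → ⌈·⌉ = 172
j=8: r + 7k = 199.172 → ⌈·⌉ = 200
j=9: r + 8k = 226.547 → ⌈·⌉ = 227
j=10: r + 9k = 253.922 → ⌈·⌉ = 254
j=11: r + 10k = 281.297 → ⌈·⌉ = 282
j=12: r + 11k = 308.672 → ⌈·⌉ = 309
j=13: r + 12k = 336.047 → ⌈·⌉ = 337
j=14: r + 13k = 363.422 → ⌈·⌉ = 364
j=15: r + 14k = 390.797 → ⌈·⌉ = 391
j=16: r + 15k = 418.172 → ⌈·⌉ = 419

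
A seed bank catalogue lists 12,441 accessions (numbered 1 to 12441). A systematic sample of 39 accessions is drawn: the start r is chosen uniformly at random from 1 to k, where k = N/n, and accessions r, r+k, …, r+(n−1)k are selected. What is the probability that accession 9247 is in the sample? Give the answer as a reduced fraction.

1/319

k = 12441/39 = 319.
Accession 9247 is selected iff r ≡ 9247 (mod 319); exactly one such r in {1,…,319}.
Inclusion probability = 1/319.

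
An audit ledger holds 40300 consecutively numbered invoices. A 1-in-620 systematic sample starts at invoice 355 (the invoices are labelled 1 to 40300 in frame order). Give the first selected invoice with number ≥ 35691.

k = 620
Steps past start: ⌈(35691 − 355)/620⌉ = ⌈35336/620⌉ = 57
Selected invoice: 355 + 57×620 = 35695

35695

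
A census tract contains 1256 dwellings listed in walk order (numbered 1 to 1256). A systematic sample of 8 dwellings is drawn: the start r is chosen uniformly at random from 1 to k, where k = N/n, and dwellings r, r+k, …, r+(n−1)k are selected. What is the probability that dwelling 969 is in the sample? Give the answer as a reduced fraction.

k = 1256/8 = 157.
Dwelling 969 is selected iff r ≡ 969 (mod 157); exactly one such r in {1,…,157}.
Inclusion probability = 1/157.

1/157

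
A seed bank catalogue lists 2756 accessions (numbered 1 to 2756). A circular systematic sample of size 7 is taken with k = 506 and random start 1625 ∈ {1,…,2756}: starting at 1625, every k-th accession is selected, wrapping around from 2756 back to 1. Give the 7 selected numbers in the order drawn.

Selection 1: 1625
Selection 2: 1625 + 506 = 2131
Selection 3: 2131 + 506 = 2637
Selection 4: 2637 + 506 = 3143 → 3143 − 2756 = 387
Selection 5: 387 + 506 = 893
Selection 6: 893 + 506 = 1399
Selection 7: 1399 + 506 = 1905

1625, 2131, 2637, 387, 893, 1399, 1905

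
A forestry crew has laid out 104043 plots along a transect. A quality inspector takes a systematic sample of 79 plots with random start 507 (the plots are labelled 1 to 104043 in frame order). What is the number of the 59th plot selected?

k = 104043/79 = 1317
59th selection = r + (59−1)·k = 507 + 58×1317 = 507 + 76386 = 76893

76893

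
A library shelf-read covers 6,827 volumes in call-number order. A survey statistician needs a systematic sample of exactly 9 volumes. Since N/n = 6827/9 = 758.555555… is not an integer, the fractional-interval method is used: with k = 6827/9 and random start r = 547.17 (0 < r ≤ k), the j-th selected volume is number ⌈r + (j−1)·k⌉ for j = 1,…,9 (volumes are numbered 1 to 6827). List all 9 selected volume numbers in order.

548, 1306, 2065, 2823, 3582, 4340, 5099, 5858, 6616

j=1: r + 0k = 547.17 → ⌈·⌉ = 548
j=2: r + 1k = 1305.725555… → ⌈·⌉ = 1306
j=3: r + 2k = 2064.281111… → ⌈·⌉ = 2065
j=4: r + 3k = 2822.836666… → ⌈·⌉ = 2823
j=5: r + 4k = 3581.392222… → ⌈·⌉ = 3582
j=6: r + 5k = 4339.947777… → ⌈·⌉ = 4340
j=7: r + 6k = 5098.503333… → ⌈·⌉ = 5099
j=8: r + 7k = 5857.058888… → ⌈·⌉ = 5858
j=9: r + 8k = 6615.614444… → ⌈·⌉ = 6616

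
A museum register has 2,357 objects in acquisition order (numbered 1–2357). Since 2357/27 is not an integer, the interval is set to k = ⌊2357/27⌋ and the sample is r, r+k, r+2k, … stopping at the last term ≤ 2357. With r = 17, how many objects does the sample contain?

27

k = ⌊2357/27⌋ = 87
Achieved size = ⌊(2357 − 17)/87⌋ + 1 = ⌊2340/87⌋ + 1 = 26 + 1 = 27
(last selection: 17 + 26×87 = 2279 ≤ 2357; next would be 2366 > 2357)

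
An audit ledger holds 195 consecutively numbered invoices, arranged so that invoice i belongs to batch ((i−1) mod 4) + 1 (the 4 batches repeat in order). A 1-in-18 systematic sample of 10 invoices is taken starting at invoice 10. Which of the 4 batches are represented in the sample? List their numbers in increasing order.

Consecutive selections differ by k = 18, so their batch numbers differ by 18 mod 4 = 2.
gcd(18, 4) = 2, so the sample visits 4/2 = 2 distinct residues mod 4.
Start 10 is batch 2; the batches hit are 2, 4.

2, 4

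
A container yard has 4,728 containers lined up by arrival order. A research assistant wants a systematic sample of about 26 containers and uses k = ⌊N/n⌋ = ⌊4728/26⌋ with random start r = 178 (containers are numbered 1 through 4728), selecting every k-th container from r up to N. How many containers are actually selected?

k = ⌊4728/26⌋ = 181
Achieved size = ⌊(4728 − 178)/181⌋ + 1 = ⌊4550/181⌋ + 1 = 25 + 1 = 26
(last selection: 178 + 25×181 = 4703 ≤ 4728; next would be 4884 > 4728)

26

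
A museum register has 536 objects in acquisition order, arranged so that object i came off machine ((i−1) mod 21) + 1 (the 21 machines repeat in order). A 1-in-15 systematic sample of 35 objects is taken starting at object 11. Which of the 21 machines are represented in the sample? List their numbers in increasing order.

Consecutive selections differ by k = 15, so their machine numbers differ by 15 mod 21 = 15.
gcd(15, 21) = 3, so the sample visits 21/3 = 7 distinct residues mod 21.
Start 11 is machine 11; the machines hit are 2, 5, 8, 11, 14, 17, 20.

2, 5, 8, 11, 14, 17, 20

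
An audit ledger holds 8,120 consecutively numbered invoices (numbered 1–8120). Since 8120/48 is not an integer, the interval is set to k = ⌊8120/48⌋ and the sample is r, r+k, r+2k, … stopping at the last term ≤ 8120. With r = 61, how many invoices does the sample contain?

48

k = ⌊8120/48⌋ = 169
Achieved size = ⌊(8120 − 61)/169⌋ + 1 = ⌊8059/169⌋ + 1 = 47 + 1 = 48
(last selection: 61 + 47×169 = 8004 ≤ 8120; next would be 8173 > 8120)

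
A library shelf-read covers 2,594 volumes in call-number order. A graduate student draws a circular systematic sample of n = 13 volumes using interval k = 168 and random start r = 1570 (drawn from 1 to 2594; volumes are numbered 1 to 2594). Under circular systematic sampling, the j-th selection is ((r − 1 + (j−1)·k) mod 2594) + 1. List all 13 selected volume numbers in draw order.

1570, 1738, 1906, 2074, 2242, 2410, 2578, 152, 320, 488, 656, 824, 992

Selection 1: 1570
Selection 2: 1570 + 168 = 1738
Selection 3: 1738 + 168 = 1906
Selection 4: 1906 + 168 = 2074
Selection 5: 2074 + 168 = 2242
Selection 6: 2242 + 168 = 2410
Selection 7: 2410 + 168 = 2578
Selection 8: 2578 + 168 = 2746 → 2746 − 2594 = 152
Selection 9: 152 + 168 = 320
Selection 10: 320 + 168 = 488
Selection 11: 488 + 168 = 656
Selection 12: 656 + 168 = 824
Selection 13: 824 + 168 = 992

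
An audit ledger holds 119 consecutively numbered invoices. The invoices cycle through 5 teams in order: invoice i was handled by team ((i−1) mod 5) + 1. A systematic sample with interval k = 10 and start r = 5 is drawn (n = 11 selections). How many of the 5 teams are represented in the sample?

1

Consecutive selections differ by k = 10, so their team numbers differ by 10 mod 5 = 0.
gcd(10, 5) = 5, so the sample visits 5/5 = 1 distinct residues mod 5.
Start 5 is team 5; the teams hit are 5.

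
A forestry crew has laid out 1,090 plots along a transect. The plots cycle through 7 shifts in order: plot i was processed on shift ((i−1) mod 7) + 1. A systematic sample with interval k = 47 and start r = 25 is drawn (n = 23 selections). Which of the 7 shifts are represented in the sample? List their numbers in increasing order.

1, 2, 3, 4, 5, 6, 7

Consecutive selections differ by k = 47, so their shift numbers differ by 47 mod 7 = 5.
gcd(47, 7) = 1, so the sample visits 7/1 = 7 distinct residues mod 7.
Start 25 is shift 4; the shifts hit are 1, 2, 3, 4, 5, 6, 7.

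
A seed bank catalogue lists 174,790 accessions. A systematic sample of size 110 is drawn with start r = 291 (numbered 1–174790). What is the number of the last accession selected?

173492

k = 174790/110 = 1589
110th selection = r + (110−1)·k = 291 + 109×1589 = 291 + 173201 = 173492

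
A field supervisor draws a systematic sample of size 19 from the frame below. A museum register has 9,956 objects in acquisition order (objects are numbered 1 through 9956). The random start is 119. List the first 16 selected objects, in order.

k = N/n = 9956/19 = 524
object 1: 119
object 2: 119 + 524 = 643
object 3: 643 + 524 = 1167
object 4: 1167 + 524 = 1691
object 5: 1691 + 524 = 2215
object 6: 2215 + 524 = 2739
object 7: 2739 + 524 = 3263
object 8: 3263 + 524 = 3787
object 9: 3787 + 524 = 4311
object 10: 4311 + 524 = 4835
object 11: 4835 + 524 = 5359
object 12: 5359 + 524 = 5883
object 13: 5883 + 524 = 6407
object 14: 6407 + 524 = 6931
object 15: 6931 + 524 = 7455
object 16: 7455 + 524 = 7979

119, 643, 1167, 1691, 2215, 2739, 3263, 3787, 4311, 4835, 5359, 5883, 6407, 6931, 7455, 7979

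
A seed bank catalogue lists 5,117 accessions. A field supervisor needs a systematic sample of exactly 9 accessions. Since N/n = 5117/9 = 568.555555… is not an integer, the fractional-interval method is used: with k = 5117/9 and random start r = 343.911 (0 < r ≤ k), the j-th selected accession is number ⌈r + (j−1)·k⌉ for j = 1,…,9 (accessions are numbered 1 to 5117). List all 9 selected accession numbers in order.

344, 913, 1482, 2050, 2619, 3187, 3756, 4324, 4893

j=1: r + 0k = 343.911 → ⌈·⌉ = 344
j=2: r + 1k = 912.466555… → ⌈·⌉ = 913
j=3: r + 2k = 1481.022111… → ⌈·⌉ = 1482
j=4: r + 3k = 2049.577666… → ⌈·⌉ = 2050
j=5: r + 4k = 2618.133222… → ⌈·⌉ = 2619
j=6: r + 5k = 3186.688777… → ⌈·⌉ = 3187
j=7: r + 6k = 3755.244333… → ⌈·⌉ = 3756
j=8: r + 7k = 4323.799888… → ⌈·⌉ = 4324
j=9: r + 8k = 4892.355444… → ⌈·⌉ = 4893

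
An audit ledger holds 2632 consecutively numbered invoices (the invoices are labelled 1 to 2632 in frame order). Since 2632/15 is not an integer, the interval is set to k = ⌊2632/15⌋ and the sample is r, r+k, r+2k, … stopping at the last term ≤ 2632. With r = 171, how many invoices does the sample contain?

15

k = ⌊2632/15⌋ = 175
Achieved size = ⌊(2632 − 171)/175⌋ + 1 = ⌊2461/175⌋ + 1 = 14 + 1 = 15
(last selection: 171 + 14×175 = 2621 ≤ 2632; next would be 2796 > 2632)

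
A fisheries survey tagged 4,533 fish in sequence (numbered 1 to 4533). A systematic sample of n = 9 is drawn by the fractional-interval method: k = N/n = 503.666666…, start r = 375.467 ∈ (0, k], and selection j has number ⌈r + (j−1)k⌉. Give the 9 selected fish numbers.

376, 880, 1383, 1887, 2391, 2894, 3398, 3902, 4405

j=1: r + 0k = 375.467 → ⌈·⌉ = 376
j=2: r + 1k = 879.133666… → ⌈·⌉ = 880
j=3: r + 2k = 1382.800333… → ⌈·⌉ = 1383
j=4: r + 3k = 1886.467 → ⌈·⌉ = 1887
j=5: r + 4k = 2390.133666… → ⌈·⌉ = 2391
j=6: r + 5k = 2893.800333… → ⌈·⌉ = 2894
j=7: r + 6k = 3397.467 → ⌈·⌉ = 3398
j=8: r + 7k = 3901.133666… → ⌈·⌉ = 3902
j=9: r + 8k = 4404.800333… → ⌈·⌉ = 4405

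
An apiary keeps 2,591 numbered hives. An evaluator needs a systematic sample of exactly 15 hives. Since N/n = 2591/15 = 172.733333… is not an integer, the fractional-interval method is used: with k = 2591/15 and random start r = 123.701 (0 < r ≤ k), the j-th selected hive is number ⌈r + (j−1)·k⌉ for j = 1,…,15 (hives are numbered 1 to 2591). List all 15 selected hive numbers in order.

124, 297, 470, 642, 815, 988, 1161, 1333, 1506, 1679, 1852, 2024, 2197, 2370, 2542

j=1: r + 0k = 123.701 → ⌈·⌉ = 124
j=2: r + 1k = 296.434333… → ⌈·⌉ = 297
j=3: r + 2k = 469.167666… → ⌈·⌉ = 470
j=4: r + 3k = 641.901 → ⌈·⌉ = 642
j=5: r + 4k = 814.634333… → ⌈·⌉ = 815
j=6: r + 5k = 987.367666… → ⌈·⌉ = 988
j=7: r + 6k = 1160.101 → ⌈·⌉ = 1161
j=8: r + 7k = 1332.834333… → ⌈·⌉ = 1333
j=9: r + 8k = 1505.567666… → ⌈·⌉ = 1506
j=10: r + 9k = 1678.301 → ⌈·⌉ = 1679
j=11: r + 10k = 1851.034333… → ⌈·⌉ = 1852
j=12: r + 11k = 2023.767666… → ⌈·⌉ = 2024
j=13: r + 12k = 2196.501 → ⌈·⌉ = 2197
j=14: r + 13k = 2369.234333… → ⌈·⌉ = 2370
j=15: r + 14k = 2541.967666… → ⌈·⌉ = 2542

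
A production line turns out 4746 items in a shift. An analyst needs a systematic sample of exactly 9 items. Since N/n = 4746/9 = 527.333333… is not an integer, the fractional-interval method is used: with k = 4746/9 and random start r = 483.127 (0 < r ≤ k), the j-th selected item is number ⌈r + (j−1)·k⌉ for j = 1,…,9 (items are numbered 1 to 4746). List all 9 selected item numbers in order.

j=1: r + 0k = 483.127 → ⌈·⌉ = 484
j=2: r + 1k = 1010.460333… → ⌈·⌉ = 1011
j=3: r + 2k = 1537.793666… → ⌈·⌉ = 1538
j=4: r + 3k = 2065.127 → ⌈·⌉ = 2066
j=5: r + 4k = 2592.460333… → ⌈·⌉ = 2593
j=6: r + 5k = 3119.793666… → ⌈·⌉ = 3120
j=7: r + 6k = 3647.127 → ⌈·⌉ = 3648
j=8: r + 7k = 4174.460333… → ⌈·⌉ = 4175
j=9: r + 8k = 4701.793666… → ⌈·⌉ = 4702

484, 1011, 1538, 2066, 2593, 3120, 3648, 4175, 4702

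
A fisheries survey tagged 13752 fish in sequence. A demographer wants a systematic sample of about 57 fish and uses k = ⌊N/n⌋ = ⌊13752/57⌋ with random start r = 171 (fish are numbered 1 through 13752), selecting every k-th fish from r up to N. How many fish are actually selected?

57

k = ⌊13752/57⌋ = 241
Achieved size = ⌊(13752 − 171)/241⌋ + 1 = ⌊13581/241⌋ + 1 = 56 + 1 = 57
(last selection: 171 + 56×241 = 13667 ≤ 13752; next would be 13908 > 13752)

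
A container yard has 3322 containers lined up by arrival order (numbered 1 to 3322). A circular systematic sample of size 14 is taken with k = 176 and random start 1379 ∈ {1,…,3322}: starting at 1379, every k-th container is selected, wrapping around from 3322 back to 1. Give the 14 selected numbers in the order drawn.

1379, 1555, 1731, 1907, 2083, 2259, 2435, 2611, 2787, 2963, 3139, 3315, 169, 345

Selection 1: 1379
Selection 2: 1379 + 176 = 1555
Selection 3: 1555 + 176 = 1731
Selection 4: 1731 + 176 = 1907
Selection 5: 1907 + 176 = 2083
Selection 6: 2083 + 176 = 2259
Selection 7: 2259 + 176 = 2435
Selection 8: 2435 + 176 = 2611
Selection 9: 2611 + 176 = 2787
Selection 10: 2787 + 176 = 2963
Selection 11: 2963 + 176 = 3139
Selection 12: 3139 + 176 = 3315
Selection 13: 3315 + 176 = 3491 → 3491 − 3322 = 169
Selection 14: 169 + 176 = 345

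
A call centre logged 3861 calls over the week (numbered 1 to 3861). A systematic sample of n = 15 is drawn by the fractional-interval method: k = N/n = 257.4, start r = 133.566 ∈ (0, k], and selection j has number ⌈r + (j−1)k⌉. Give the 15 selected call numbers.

134, 391, 649, 906, 1164, 1421, 1678, 1936, 2193, 2451, 2708, 2965, 3223, 3480, 3738

j=1: r + 0k = 133.566 → ⌈·⌉ = 134
j=2: r + 1k = 390.966 → ⌈·⌉ = 391
j=3: r + 2k = 648.366 → ⌈·⌉ = 649
j=4: r + 3k = 905.766 → ⌈·⌉ = 906
j=5: r + 4k = 1163.166 → ⌈·⌉ = 1164
j=6: r + 5k = 1420.566 → ⌈·⌉ = 1421
j=7: r + 6k = 1677.966 → ⌈·⌉ = 1678
j=8: r + 7k = 1935.366 → ⌈·⌉ = 1936
j=9: r + 8k = 2192.766 → ⌈·⌉ = 2193
j=10: r + 9k = 2450.166 → ⌈·⌉ = 2451
j=11: r + 10k = 2707.566 → ⌈·⌉ = 2708
j=12: r + 11k = 2964.966 → ⌈·⌉ = 2965
j=13: r + 12k = 3222.366 → ⌈·⌉ = 3223
j=14: r + 13k = 3479.766 → ⌈·⌉ = 3480
j=15: r + 14k = 3737.166 → ⌈·⌉ = 3738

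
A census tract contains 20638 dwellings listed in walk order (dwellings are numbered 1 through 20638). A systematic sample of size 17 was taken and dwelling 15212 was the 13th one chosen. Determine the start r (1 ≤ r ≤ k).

644

k = 20638/17 = 1214
r = 15212 − (13−1)×1214 = 15212 − 14568 = 644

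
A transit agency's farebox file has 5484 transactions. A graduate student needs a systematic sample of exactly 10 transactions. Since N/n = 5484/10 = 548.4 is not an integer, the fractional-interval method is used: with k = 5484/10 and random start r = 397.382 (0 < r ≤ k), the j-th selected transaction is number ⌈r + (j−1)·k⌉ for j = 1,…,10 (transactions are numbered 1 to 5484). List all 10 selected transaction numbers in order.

398, 946, 1495, 2043, 2591, 3140, 3688, 4237, 4785, 5333

j=1: r + 0k = 397.382 → ⌈·⌉ = 398
j=2: r + 1k = 945.782 → ⌈·⌉ = 946
j=3: r + 2k = 1494.182 → ⌈·⌉ = 1495
j=4: r + 3k = 2042.582 → ⌈·⌉ = 2043
j=5: r + 4k = 2590.982 → ⌈·⌉ = 2591
j=6: r + 5k = 3139.382 → ⌈·⌉ = 3140
j=7: r + 6k = 3687.782 → ⌈·⌉ = 3688
j=8: r + 7k = 4236.182 → ⌈·⌉ = 4237
j=9: r + 8k = 4784.582 → ⌈·⌉ = 4785
j=10: r + 9k = 5332.982 → ⌈·⌉ = 5333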